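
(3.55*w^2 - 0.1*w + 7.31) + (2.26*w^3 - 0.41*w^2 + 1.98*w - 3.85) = 2.26*w^3 + 3.14*w^2 + 1.88*w + 3.46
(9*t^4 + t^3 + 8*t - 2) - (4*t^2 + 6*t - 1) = 9*t^4 + t^3 - 4*t^2 + 2*t - 1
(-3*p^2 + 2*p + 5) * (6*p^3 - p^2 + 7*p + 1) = -18*p^5 + 15*p^4 + 7*p^3 + 6*p^2 + 37*p + 5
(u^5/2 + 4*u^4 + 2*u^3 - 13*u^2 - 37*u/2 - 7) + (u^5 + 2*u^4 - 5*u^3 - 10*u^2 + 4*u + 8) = 3*u^5/2 + 6*u^4 - 3*u^3 - 23*u^2 - 29*u/2 + 1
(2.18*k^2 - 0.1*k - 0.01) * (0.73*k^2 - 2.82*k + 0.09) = 1.5914*k^4 - 6.2206*k^3 + 0.4709*k^2 + 0.0192*k - 0.0009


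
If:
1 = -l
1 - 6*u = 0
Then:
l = -1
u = 1/6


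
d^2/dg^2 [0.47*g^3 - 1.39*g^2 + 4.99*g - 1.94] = 2.82*g - 2.78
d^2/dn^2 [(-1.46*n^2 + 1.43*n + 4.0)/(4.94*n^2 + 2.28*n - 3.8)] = (5.6843418860808e-14*n^4 + 102.68284*n^3 + 421.24368*n^2 + 431.38056*n + 174.37744)/(120.553784*n^6 + 166.920624*n^5 - 201.160752*n^4 - 244.948608*n^3 + 154.73904*n^2 + 98.7696*n - 54.872)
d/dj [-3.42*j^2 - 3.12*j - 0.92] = -6.84*j - 3.12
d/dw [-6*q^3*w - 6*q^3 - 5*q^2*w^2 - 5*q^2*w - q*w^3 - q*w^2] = q*(-6*q^2 - 10*q*w - 5*q - 3*w^2 - 2*w)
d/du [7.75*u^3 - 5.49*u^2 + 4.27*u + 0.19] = 23.25*u^2 - 10.98*u + 4.27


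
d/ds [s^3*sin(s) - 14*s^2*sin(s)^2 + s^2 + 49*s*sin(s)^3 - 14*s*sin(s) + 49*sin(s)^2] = s^3*cos(s) + 3*s^2*sin(s) - 14*s^2*sin(2*s) + 147*s*sin(s)^2*cos(s) - 28*s*sin(s)^2 - 14*s*cos(s) + 2*s + 49*sin(s)^3 - 14*sin(s) + 49*sin(2*s)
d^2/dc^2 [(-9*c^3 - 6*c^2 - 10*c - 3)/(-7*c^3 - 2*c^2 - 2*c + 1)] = 4*(84*c^6 + 546*c^5 + 714*c^4 + 280*c^3 + 282*c^2 + 93*c + 22)/(343*c^9 + 294*c^8 + 378*c^7 + 29*c^6 + 24*c^5 - 72*c^4 + 5*c^3 - 6*c^2 + 6*c - 1)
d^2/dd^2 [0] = 0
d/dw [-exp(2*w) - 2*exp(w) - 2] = -2*(exp(w) + 1)*exp(w)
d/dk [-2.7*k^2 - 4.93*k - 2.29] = -5.4*k - 4.93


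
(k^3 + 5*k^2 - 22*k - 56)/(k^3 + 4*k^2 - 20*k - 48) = (k + 7)/(k + 6)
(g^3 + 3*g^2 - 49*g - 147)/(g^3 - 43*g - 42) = (g^2 + 10*g + 21)/(g^2 + 7*g + 6)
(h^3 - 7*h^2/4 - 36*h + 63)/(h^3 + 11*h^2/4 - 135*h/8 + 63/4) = 2*(h - 6)/(2*h - 3)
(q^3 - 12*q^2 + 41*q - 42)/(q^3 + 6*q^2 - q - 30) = (q^2 - 10*q + 21)/(q^2 + 8*q + 15)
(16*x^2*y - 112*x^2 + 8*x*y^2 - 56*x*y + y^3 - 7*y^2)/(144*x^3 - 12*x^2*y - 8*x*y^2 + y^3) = (4*x*y - 28*x + y^2 - 7*y)/(36*x^2 - 12*x*y + y^2)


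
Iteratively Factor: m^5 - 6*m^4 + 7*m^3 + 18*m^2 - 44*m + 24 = (m + 2)*(m^4 - 8*m^3 + 23*m^2 - 28*m + 12) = (m - 2)*(m + 2)*(m^3 - 6*m^2 + 11*m - 6) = (m - 2)^2*(m + 2)*(m^2 - 4*m + 3) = (m - 2)^2*(m - 1)*(m + 2)*(m - 3)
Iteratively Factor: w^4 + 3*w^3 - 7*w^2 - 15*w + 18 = (w - 2)*(w^3 + 5*w^2 + 3*w - 9) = (w - 2)*(w - 1)*(w^2 + 6*w + 9) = (w - 2)*(w - 1)*(w + 3)*(w + 3)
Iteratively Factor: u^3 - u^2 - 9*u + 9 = (u + 3)*(u^2 - 4*u + 3) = (u - 1)*(u + 3)*(u - 3)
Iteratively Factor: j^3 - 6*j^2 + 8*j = (j)*(j^2 - 6*j + 8) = j*(j - 4)*(j - 2)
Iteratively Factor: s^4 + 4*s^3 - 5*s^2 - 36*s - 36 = (s + 2)*(s^3 + 2*s^2 - 9*s - 18) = (s + 2)^2*(s^2 - 9) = (s + 2)^2*(s + 3)*(s - 3)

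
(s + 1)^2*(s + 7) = s^3 + 9*s^2 + 15*s + 7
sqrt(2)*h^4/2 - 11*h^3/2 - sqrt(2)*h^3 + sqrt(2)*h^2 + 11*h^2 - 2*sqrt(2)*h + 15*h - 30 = (h - 2)*(h - 5*sqrt(2))*(h - 3*sqrt(2)/2)*(sqrt(2)*h/2 + 1)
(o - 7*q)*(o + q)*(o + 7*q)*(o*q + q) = o^4*q + o^3*q^2 + o^3*q - 49*o^2*q^3 + o^2*q^2 - 49*o*q^4 - 49*o*q^3 - 49*q^4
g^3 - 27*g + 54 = (g - 3)^2*(g + 6)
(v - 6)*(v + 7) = v^2 + v - 42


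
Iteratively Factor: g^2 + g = (g)*(g + 1)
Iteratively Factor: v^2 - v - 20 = (v - 5)*(v + 4)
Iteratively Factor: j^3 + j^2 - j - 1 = (j + 1)*(j^2 - 1) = (j - 1)*(j + 1)*(j + 1)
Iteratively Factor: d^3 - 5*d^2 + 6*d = (d)*(d^2 - 5*d + 6) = d*(d - 3)*(d - 2)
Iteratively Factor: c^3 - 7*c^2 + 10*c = (c - 5)*(c^2 - 2*c) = (c - 5)*(c - 2)*(c)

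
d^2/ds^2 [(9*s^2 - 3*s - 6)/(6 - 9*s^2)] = 18*s*(s^2 + 2)/(27*s^6 - 54*s^4 + 36*s^2 - 8)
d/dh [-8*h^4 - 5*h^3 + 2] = h^2*(-32*h - 15)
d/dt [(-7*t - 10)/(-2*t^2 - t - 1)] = (14*t^2 + 7*t - (4*t + 1)*(7*t + 10) + 7)/(2*t^2 + t + 1)^2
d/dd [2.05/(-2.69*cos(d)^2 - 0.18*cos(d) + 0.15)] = -(11.029*cos(d) + 0.369)*sin(d)/(2.69*cos(d)^2 + 0.18*cos(d) - 0.15)^2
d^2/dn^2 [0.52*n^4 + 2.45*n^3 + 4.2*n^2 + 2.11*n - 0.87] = 6.24*n^2 + 14.7*n + 8.4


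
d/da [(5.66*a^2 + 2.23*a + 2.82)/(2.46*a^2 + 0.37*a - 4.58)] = (-3.3916*a^2 - 65.72*a - 11.2568)/(6.0516*a^4 + 1.8204*a^3 - 22.3967*a^2 - 3.3892*a + 20.9764)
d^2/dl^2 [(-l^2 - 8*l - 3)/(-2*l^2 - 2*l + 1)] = 14*(4*l^3 + 6*l^2 + 12*l + 5)/(8*l^6 + 24*l^5 + 12*l^4 - 16*l^3 - 6*l^2 + 6*l - 1)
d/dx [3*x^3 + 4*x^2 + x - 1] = 9*x^2 + 8*x + 1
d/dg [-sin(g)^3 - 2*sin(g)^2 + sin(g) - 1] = (-3*sin(g)^2 - 4*sin(g) + 1)*cos(g)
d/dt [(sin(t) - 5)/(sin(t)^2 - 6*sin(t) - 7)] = (10*sin(t) + cos(t)^2 - 38)*cos(t)/((sin(t) - 7)^2*(sin(t) + 1)^2)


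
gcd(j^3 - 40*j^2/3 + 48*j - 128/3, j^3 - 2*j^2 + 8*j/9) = j - 4/3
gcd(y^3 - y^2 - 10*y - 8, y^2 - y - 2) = y + 1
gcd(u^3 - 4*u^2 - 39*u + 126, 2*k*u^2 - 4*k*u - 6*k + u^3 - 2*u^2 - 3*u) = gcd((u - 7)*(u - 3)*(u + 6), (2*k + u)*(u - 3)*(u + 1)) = u - 3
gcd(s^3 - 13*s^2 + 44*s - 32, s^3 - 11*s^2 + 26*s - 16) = s^2 - 9*s + 8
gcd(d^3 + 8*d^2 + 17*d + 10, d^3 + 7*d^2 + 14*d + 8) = d^2 + 3*d + 2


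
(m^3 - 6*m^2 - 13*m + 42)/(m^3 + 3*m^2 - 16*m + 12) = (m^2 - 4*m - 21)/(m^2 + 5*m - 6)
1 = 1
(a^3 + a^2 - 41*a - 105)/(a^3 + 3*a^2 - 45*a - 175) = (a + 3)/(a + 5)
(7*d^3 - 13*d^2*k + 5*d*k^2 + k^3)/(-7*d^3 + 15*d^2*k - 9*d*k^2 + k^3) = (-7*d - k)/(7*d - k)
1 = 1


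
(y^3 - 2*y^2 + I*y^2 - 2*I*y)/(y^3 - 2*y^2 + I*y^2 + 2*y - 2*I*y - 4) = y*(y + I)/(y^2 + I*y + 2)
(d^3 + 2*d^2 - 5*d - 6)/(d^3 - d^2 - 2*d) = (d + 3)/d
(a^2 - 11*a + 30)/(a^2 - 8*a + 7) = (a^2 - 11*a + 30)/(a^2 - 8*a + 7)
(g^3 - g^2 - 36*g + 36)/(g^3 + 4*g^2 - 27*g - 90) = (g^2 - 7*g + 6)/(g^2 - 2*g - 15)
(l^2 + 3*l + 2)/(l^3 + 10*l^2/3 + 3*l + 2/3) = 3/(3*l + 1)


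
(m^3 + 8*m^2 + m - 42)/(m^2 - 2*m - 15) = (m^2 + 5*m - 14)/(m - 5)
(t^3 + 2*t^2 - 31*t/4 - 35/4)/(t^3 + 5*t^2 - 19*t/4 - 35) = (t + 1)/(t + 4)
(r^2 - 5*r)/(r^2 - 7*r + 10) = r/(r - 2)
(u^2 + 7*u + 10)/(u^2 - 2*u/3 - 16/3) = 3*(u + 5)/(3*u - 8)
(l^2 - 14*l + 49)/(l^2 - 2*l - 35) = (l - 7)/(l + 5)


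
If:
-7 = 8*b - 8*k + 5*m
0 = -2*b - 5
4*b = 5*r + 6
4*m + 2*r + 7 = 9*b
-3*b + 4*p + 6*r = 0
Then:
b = -5/2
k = -335/64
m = -231/40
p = 117/40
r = -16/5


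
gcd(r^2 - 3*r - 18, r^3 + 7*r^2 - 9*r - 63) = r + 3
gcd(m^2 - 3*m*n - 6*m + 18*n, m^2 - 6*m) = m - 6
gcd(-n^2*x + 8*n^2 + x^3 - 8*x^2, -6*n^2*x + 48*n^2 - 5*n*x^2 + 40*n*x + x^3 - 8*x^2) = n*x - 8*n + x^2 - 8*x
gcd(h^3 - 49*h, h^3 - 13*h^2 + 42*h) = h^2 - 7*h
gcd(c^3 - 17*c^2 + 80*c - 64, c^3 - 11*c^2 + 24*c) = c - 8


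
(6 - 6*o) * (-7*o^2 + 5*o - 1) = 42*o^3 - 72*o^2 + 36*o - 6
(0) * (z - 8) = 0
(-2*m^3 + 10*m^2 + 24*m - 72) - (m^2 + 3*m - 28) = -2*m^3 + 9*m^2 + 21*m - 44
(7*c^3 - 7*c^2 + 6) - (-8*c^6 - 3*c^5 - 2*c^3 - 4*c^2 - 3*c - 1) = 8*c^6 + 3*c^5 + 9*c^3 - 3*c^2 + 3*c + 7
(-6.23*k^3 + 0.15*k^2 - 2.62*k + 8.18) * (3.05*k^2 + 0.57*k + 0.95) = -19.0015*k^5 - 3.0936*k^4 - 13.824*k^3 + 23.5981*k^2 + 2.1736*k + 7.771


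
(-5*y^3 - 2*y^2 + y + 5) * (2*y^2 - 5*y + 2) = -10*y^5 + 21*y^4 + 2*y^3 + y^2 - 23*y + 10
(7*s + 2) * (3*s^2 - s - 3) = 21*s^3 - s^2 - 23*s - 6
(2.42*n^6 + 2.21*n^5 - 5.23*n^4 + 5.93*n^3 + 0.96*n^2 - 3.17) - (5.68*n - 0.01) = 2.42*n^6 + 2.21*n^5 - 5.23*n^4 + 5.93*n^3 + 0.96*n^2 - 5.68*n - 3.16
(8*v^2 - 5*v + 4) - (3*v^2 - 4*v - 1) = 5*v^2 - v + 5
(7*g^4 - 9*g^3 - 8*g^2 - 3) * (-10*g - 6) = -70*g^5 + 48*g^4 + 134*g^3 + 48*g^2 + 30*g + 18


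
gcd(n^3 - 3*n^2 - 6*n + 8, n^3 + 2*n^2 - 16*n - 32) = n^2 - 2*n - 8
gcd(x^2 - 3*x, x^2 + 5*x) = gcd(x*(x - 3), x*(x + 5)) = x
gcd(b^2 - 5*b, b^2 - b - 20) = b - 5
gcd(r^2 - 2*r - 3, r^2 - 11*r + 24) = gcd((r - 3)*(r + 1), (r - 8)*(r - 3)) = r - 3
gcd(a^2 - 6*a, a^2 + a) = a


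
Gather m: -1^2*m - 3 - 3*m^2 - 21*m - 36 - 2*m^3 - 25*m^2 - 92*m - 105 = -2*m^3 - 28*m^2 - 114*m - 144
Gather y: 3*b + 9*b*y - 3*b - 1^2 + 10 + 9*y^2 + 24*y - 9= 9*y^2 + y*(9*b + 24)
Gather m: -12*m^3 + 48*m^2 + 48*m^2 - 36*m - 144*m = -12*m^3 + 96*m^2 - 180*m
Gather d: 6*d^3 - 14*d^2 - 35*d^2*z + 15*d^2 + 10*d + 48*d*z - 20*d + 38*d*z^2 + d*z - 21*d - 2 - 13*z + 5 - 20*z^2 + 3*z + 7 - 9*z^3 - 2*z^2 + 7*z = 6*d^3 + d^2*(1 - 35*z) + d*(38*z^2 + 49*z - 31) - 9*z^3 - 22*z^2 - 3*z + 10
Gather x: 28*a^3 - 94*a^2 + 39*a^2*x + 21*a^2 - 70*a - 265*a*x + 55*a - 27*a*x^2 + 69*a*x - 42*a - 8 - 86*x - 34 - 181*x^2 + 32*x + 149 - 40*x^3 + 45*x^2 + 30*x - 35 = 28*a^3 - 73*a^2 - 57*a - 40*x^3 + x^2*(-27*a - 136) + x*(39*a^2 - 196*a - 24) + 72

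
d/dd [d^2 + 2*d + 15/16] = 2*d + 2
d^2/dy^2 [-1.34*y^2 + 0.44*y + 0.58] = -2.68000000000000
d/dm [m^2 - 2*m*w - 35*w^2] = 2*m - 2*w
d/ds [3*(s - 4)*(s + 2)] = 6*s - 6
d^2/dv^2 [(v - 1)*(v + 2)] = 2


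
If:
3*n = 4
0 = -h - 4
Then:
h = -4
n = 4/3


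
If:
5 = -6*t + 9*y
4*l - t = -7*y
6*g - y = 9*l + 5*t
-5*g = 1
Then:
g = -1/5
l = 234/155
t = -1259/465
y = -581/465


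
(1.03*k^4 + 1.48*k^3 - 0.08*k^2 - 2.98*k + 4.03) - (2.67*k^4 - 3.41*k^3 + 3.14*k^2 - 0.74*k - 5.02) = -1.64*k^4 + 4.89*k^3 - 3.22*k^2 - 2.24*k + 9.05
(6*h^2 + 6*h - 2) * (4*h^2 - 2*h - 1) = 24*h^4 + 12*h^3 - 26*h^2 - 2*h + 2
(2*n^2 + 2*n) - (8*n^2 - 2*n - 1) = -6*n^2 + 4*n + 1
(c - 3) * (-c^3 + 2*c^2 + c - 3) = -c^4 + 5*c^3 - 5*c^2 - 6*c + 9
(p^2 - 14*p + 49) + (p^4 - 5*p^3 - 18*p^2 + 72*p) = p^4 - 5*p^3 - 17*p^2 + 58*p + 49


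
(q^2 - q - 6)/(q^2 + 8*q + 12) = (q - 3)/(q + 6)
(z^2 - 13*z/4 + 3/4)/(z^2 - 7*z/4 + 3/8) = 2*(z - 3)/(2*z - 3)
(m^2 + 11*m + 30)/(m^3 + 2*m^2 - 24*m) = (m + 5)/(m*(m - 4))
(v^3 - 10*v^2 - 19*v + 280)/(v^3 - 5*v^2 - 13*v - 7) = (v^2 - 3*v - 40)/(v^2 + 2*v + 1)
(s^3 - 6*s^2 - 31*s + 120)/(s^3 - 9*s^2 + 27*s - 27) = (s^2 - 3*s - 40)/(s^2 - 6*s + 9)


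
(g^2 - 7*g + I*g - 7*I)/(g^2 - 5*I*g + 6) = (g - 7)/(g - 6*I)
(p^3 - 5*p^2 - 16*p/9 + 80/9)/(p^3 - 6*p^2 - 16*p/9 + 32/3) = (p - 5)/(p - 6)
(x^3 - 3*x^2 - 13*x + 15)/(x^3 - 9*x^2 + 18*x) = (x^3 - 3*x^2 - 13*x + 15)/(x*(x^2 - 9*x + 18))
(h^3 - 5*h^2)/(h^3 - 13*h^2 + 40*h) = h/(h - 8)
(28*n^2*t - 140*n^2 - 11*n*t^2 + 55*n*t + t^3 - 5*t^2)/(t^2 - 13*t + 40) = (28*n^2 - 11*n*t + t^2)/(t - 8)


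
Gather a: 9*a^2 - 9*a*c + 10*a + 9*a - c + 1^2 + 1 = 9*a^2 + a*(19 - 9*c) - c + 2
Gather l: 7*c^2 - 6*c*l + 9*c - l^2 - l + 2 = 7*c^2 + 9*c - l^2 + l*(-6*c - 1) + 2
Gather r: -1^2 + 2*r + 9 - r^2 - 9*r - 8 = -r^2 - 7*r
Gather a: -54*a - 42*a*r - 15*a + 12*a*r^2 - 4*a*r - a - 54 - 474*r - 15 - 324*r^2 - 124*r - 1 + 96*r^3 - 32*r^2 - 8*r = a*(12*r^2 - 46*r - 70) + 96*r^3 - 356*r^2 - 606*r - 70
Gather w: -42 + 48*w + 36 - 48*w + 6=0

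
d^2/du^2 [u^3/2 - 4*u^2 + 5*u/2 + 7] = 3*u - 8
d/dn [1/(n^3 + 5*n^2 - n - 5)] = (-3*n^2 - 10*n + 1)/(n^3 + 5*n^2 - n - 5)^2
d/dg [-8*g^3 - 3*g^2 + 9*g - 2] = -24*g^2 - 6*g + 9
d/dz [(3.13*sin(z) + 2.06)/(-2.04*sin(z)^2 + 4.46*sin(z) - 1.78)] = (6.3852*sin(z)^2 + 8.4048*sin(z) - 14.759)*cos(z)/(4.1616*sin(z)^4 - 18.1968*sin(z)^3 + 27.154*sin(z)^2 - 15.8776*sin(z) + 3.1684)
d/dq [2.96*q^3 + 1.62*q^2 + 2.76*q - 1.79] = 8.88*q^2 + 3.24*q + 2.76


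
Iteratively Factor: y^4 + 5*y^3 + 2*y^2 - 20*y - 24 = (y - 2)*(y^3 + 7*y^2 + 16*y + 12) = (y - 2)*(y + 3)*(y^2 + 4*y + 4) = (y - 2)*(y + 2)*(y + 3)*(y + 2)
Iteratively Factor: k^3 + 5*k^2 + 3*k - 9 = (k + 3)*(k^2 + 2*k - 3) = (k - 1)*(k + 3)*(k + 3)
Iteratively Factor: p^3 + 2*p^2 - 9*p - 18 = (p + 2)*(p^2 - 9) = (p + 2)*(p + 3)*(p - 3)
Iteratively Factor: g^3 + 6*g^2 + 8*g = (g + 4)*(g^2 + 2*g) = g*(g + 4)*(g + 2)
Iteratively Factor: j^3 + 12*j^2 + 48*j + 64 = (j + 4)*(j^2 + 8*j + 16) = (j + 4)^2*(j + 4)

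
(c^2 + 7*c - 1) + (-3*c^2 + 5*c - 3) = -2*c^2 + 12*c - 4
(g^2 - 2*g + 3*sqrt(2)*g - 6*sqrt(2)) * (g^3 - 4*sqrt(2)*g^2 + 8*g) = g^5 - 2*g^4 - sqrt(2)*g^4 - 16*g^3 + 2*sqrt(2)*g^3 + 32*g^2 + 24*sqrt(2)*g^2 - 48*sqrt(2)*g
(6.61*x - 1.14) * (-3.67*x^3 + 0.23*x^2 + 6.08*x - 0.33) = -24.2587*x^4 + 5.7041*x^3 + 39.9266*x^2 - 9.1125*x + 0.3762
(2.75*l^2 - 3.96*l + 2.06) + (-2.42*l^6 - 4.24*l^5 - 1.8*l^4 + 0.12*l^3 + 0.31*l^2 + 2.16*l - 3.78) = -2.42*l^6 - 4.24*l^5 - 1.8*l^4 + 0.12*l^3 + 3.06*l^2 - 1.8*l - 1.72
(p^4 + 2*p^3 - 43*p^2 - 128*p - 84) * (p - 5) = p^5 - 3*p^4 - 53*p^3 + 87*p^2 + 556*p + 420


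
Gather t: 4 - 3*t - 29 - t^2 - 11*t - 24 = -t^2 - 14*t - 49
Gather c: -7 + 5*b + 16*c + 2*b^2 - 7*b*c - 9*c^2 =2*b^2 + 5*b - 9*c^2 + c*(16 - 7*b) - 7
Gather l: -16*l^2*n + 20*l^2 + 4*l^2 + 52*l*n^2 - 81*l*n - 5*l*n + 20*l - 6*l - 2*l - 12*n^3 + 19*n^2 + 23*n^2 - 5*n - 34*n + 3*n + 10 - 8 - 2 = l^2*(24 - 16*n) + l*(52*n^2 - 86*n + 12) - 12*n^3 + 42*n^2 - 36*n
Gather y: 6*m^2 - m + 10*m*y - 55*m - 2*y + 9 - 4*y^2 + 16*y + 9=6*m^2 - 56*m - 4*y^2 + y*(10*m + 14) + 18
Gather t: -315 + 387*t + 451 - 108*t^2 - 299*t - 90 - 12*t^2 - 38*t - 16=-120*t^2 + 50*t + 30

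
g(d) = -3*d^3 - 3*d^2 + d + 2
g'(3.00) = -98.00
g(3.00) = -103.00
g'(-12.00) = -1223.00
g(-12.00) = 4742.00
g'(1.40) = -25.04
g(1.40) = -10.71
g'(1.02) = -14.48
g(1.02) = -3.28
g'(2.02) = -47.84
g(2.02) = -32.95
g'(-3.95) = -115.72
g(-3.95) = 136.13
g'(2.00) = -47.00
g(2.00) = -32.00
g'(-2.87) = -55.91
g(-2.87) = 45.34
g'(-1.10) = -3.29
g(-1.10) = 1.26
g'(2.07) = -49.98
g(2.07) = -35.39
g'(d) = -9*d^2 - 6*d + 1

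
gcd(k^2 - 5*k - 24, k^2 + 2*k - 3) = k + 3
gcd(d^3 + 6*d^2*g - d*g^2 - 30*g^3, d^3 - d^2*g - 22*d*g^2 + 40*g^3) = d^2 + 3*d*g - 10*g^2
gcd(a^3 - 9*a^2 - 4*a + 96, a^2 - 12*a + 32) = a^2 - 12*a + 32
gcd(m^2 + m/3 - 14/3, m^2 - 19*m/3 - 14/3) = 1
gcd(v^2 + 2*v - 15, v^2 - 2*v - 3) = v - 3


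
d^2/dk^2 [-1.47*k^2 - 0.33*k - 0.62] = -2.94000000000000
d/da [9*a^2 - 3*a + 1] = 18*a - 3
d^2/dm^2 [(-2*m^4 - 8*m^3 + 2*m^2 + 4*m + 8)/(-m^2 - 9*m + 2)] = 4*(m^6 + 27*m^5 + 237*m^4 + 195*m^3 - 210*m^2 - 72*m - 372)/(m^6 + 27*m^5 + 237*m^4 + 621*m^3 - 474*m^2 + 108*m - 8)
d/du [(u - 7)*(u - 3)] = 2*u - 10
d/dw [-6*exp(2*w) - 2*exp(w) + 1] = (-12*exp(w) - 2)*exp(w)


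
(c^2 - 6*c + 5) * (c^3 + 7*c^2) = c^5 + c^4 - 37*c^3 + 35*c^2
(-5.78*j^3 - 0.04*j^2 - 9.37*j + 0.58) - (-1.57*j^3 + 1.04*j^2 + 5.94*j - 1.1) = -4.21*j^3 - 1.08*j^2 - 15.31*j + 1.68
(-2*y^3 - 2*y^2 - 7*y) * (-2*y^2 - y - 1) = 4*y^5 + 6*y^4 + 18*y^3 + 9*y^2 + 7*y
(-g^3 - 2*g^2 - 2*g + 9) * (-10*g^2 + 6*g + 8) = 10*g^5 + 14*g^4 - 118*g^2 + 38*g + 72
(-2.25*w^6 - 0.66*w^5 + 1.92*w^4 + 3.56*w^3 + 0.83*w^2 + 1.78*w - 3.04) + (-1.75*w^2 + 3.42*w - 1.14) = -2.25*w^6 - 0.66*w^5 + 1.92*w^4 + 3.56*w^3 - 0.92*w^2 + 5.2*w - 4.18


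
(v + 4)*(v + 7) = v^2 + 11*v + 28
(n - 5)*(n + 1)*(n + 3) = n^3 - n^2 - 17*n - 15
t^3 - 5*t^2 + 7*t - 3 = (t - 3)*(t - 1)^2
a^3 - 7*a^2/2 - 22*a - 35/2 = (a - 7)*(a + 1)*(a + 5/2)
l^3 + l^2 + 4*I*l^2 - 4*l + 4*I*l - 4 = (l + 1)*(l + 2*I)^2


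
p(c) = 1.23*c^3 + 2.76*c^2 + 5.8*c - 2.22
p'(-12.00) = 470.92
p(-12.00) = -1799.82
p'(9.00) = 354.37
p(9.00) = 1170.21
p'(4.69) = 112.85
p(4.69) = 212.58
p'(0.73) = 11.80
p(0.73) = 3.96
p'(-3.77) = 37.44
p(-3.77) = -50.77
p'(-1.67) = 6.87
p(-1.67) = -9.94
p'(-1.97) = 9.25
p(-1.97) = -12.34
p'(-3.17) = 25.38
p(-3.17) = -32.05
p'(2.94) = 53.92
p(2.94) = 69.95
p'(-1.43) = 5.45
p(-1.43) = -8.47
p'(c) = 3.69*c^2 + 5.52*c + 5.8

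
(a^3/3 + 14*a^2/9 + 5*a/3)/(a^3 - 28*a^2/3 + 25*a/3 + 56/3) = a*(3*a^2 + 14*a + 15)/(3*(3*a^3 - 28*a^2 + 25*a + 56))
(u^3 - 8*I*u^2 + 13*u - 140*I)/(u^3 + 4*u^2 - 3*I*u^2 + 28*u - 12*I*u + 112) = (u - 5*I)/(u + 4)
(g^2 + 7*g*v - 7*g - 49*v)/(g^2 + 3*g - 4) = (g^2 + 7*g*v - 7*g - 49*v)/(g^2 + 3*g - 4)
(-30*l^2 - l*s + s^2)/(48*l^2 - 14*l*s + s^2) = (5*l + s)/(-8*l + s)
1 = 1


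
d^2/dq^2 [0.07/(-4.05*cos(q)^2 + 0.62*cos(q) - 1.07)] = (4.5927*(1 - cos(q)^2)^2 - 0.52731*cos(q)^3 + 1.109878*cos(q)^2 + 1.101058*cos(q) - 4.039826)/(4.05*cos(q)^2 - 0.62*cos(q) + 1.07)^3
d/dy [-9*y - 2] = -9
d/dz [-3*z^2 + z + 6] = 1 - 6*z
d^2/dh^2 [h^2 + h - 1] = 2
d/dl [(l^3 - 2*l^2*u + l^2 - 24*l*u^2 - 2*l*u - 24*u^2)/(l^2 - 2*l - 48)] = (l^4 - 4*l^3 + 24*l^2*u^2 + 6*l^2*u - 146*l^2 + 48*l*u^2 + 192*l*u - 96*l + 1104*u^2 + 96*u)/(l^4 - 4*l^3 - 92*l^2 + 192*l + 2304)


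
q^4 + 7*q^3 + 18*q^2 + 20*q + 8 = (q + 1)*(q + 2)^3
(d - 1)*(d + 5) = d^2 + 4*d - 5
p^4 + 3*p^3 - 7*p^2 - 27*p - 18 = (p - 3)*(p + 1)*(p + 2)*(p + 3)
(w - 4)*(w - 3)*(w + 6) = w^3 - w^2 - 30*w + 72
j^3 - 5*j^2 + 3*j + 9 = (j - 3)^2*(j + 1)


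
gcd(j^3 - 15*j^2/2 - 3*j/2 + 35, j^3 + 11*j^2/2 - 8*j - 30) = j^2 - j/2 - 5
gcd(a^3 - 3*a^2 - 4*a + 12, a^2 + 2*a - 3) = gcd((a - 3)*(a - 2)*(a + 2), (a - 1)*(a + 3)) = 1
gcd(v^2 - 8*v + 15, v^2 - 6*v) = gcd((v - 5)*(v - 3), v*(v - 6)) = 1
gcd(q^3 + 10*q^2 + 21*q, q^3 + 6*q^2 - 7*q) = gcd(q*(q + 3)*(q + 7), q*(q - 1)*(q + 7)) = q^2 + 7*q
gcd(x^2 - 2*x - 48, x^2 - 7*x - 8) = x - 8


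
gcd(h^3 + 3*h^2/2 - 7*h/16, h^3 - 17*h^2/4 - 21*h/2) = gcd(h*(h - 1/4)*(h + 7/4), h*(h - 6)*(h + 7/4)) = h^2 + 7*h/4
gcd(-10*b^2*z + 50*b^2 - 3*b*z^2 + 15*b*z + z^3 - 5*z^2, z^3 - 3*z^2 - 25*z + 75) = z - 5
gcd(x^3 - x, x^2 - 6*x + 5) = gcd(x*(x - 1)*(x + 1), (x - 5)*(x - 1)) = x - 1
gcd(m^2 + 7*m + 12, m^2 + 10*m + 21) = m + 3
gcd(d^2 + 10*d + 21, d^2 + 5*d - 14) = d + 7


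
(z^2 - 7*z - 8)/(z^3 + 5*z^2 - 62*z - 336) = (z + 1)/(z^2 + 13*z + 42)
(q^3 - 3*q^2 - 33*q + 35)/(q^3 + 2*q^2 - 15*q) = (q^2 - 8*q + 7)/(q*(q - 3))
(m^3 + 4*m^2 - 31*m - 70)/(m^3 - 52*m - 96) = (m^2 + 2*m - 35)/(m^2 - 2*m - 48)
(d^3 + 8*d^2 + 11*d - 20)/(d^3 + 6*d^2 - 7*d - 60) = (d - 1)/(d - 3)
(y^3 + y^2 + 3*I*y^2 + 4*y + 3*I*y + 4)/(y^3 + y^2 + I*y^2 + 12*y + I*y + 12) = (y - I)/(y - 3*I)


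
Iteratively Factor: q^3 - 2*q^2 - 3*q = (q)*(q^2 - 2*q - 3) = q*(q - 3)*(q + 1)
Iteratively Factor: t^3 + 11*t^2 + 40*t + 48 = (t + 3)*(t^2 + 8*t + 16) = (t + 3)*(t + 4)*(t + 4)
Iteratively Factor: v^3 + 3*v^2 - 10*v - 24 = (v + 2)*(v^2 + v - 12) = (v + 2)*(v + 4)*(v - 3)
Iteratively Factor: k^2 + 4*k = (k)*(k + 4)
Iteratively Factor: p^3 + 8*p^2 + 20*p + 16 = (p + 2)*(p^2 + 6*p + 8) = (p + 2)*(p + 4)*(p + 2)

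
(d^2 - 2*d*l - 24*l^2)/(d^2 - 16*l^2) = (d - 6*l)/(d - 4*l)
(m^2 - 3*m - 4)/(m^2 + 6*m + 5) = (m - 4)/(m + 5)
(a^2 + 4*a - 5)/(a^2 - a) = (a + 5)/a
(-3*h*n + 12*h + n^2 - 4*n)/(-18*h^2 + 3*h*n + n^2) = (n - 4)/(6*h + n)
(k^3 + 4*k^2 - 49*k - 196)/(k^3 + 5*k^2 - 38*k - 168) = (k - 7)/(k - 6)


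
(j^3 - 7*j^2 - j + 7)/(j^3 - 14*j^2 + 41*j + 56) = (j - 1)/(j - 8)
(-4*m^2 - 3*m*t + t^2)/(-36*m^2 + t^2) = (4*m^2 + 3*m*t - t^2)/(36*m^2 - t^2)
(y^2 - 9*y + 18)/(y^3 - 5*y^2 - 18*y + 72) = 1/(y + 4)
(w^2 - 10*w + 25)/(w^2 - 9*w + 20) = (w - 5)/(w - 4)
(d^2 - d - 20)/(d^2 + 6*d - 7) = (d^2 - d - 20)/(d^2 + 6*d - 7)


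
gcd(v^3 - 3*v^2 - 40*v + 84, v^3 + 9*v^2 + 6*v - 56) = v - 2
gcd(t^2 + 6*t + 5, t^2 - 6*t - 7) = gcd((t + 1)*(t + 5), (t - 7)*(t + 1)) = t + 1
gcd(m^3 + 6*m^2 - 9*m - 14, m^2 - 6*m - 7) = m + 1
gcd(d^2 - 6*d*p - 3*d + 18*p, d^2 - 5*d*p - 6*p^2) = -d + 6*p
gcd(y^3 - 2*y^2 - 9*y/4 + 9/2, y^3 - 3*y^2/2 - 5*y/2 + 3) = y^2 - y/2 - 3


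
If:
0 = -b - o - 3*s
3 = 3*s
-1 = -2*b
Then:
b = 1/2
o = -7/2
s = 1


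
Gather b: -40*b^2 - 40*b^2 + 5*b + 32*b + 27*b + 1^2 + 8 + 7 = -80*b^2 + 64*b + 16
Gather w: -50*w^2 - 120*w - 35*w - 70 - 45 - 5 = -50*w^2 - 155*w - 120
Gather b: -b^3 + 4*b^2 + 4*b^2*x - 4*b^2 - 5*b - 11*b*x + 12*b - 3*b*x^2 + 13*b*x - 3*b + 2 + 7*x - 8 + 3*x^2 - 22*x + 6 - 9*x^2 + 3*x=-b^3 + 4*b^2*x + b*(-3*x^2 + 2*x + 4) - 6*x^2 - 12*x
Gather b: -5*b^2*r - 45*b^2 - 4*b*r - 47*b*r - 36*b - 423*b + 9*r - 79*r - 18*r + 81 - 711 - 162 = b^2*(-5*r - 45) + b*(-51*r - 459) - 88*r - 792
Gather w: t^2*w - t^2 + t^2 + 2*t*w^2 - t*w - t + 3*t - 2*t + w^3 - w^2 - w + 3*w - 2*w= w^3 + w^2*(2*t - 1) + w*(t^2 - t)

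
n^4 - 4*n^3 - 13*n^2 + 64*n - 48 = (n - 4)*(n - 3)*(n - 1)*(n + 4)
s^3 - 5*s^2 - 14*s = s*(s - 7)*(s + 2)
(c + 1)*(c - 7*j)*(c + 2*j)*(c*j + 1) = c^4*j - 5*c^3*j^2 + c^3*j + c^3 - 14*c^2*j^3 - 5*c^2*j^2 - 5*c^2*j + c^2 - 14*c*j^3 - 14*c*j^2 - 5*c*j - 14*j^2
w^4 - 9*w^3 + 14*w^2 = w^2*(w - 7)*(w - 2)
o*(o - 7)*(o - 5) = o^3 - 12*o^2 + 35*o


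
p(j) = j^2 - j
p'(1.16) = 1.32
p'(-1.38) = -3.76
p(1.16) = 0.19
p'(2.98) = 4.96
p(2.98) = 5.90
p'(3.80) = 6.60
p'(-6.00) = -13.00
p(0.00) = 0.00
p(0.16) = -0.13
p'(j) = 2*j - 1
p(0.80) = -0.16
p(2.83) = 5.18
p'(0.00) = -1.00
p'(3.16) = 5.32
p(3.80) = 10.64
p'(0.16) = -0.68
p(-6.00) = 42.00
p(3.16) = 6.83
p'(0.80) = 0.60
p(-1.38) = 3.28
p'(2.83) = 4.66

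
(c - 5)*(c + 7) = c^2 + 2*c - 35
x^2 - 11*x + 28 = (x - 7)*(x - 4)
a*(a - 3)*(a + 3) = a^3 - 9*a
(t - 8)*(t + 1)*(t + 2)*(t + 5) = t^4 - 47*t^2 - 126*t - 80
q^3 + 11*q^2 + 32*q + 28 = (q + 2)^2*(q + 7)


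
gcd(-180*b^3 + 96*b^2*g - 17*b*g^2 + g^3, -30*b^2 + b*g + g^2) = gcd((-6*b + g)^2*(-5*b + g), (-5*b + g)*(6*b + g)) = 5*b - g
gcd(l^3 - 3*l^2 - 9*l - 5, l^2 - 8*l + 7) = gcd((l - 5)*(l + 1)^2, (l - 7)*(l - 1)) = 1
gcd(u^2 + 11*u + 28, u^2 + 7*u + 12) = u + 4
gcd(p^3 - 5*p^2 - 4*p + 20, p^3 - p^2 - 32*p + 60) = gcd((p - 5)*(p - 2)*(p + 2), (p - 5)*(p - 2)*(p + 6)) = p^2 - 7*p + 10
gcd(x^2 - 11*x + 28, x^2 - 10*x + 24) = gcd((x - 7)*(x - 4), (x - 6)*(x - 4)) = x - 4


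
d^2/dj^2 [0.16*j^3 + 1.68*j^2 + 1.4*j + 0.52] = 0.96*j + 3.36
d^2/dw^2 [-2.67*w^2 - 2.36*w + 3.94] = -5.34000000000000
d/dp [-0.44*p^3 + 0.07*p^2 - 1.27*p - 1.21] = -1.32*p^2 + 0.14*p - 1.27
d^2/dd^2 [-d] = 0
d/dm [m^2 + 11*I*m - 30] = 2*m + 11*I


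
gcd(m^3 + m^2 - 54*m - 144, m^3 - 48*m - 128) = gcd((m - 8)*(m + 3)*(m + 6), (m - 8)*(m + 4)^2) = m - 8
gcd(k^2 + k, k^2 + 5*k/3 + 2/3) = k + 1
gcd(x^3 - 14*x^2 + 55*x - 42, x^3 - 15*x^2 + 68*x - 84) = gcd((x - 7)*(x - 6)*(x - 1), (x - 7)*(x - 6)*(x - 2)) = x^2 - 13*x + 42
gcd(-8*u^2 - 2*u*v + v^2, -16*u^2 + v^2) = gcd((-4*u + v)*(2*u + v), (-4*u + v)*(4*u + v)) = 4*u - v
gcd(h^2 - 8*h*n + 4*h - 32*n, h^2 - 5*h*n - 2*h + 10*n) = 1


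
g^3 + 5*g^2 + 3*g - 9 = (g - 1)*(g + 3)^2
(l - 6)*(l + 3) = l^2 - 3*l - 18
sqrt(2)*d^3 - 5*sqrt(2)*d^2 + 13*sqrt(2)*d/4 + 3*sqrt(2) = (d - 4)*(d - 3/2)*(sqrt(2)*d + sqrt(2)/2)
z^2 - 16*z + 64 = (z - 8)^2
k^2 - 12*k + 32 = (k - 8)*(k - 4)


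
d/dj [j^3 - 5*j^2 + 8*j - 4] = 3*j^2 - 10*j + 8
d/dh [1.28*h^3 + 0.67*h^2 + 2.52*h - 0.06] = 3.84*h^2 + 1.34*h + 2.52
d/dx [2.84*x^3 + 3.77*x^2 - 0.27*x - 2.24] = 8.52*x^2 + 7.54*x - 0.27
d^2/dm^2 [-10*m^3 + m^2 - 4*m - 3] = 2 - 60*m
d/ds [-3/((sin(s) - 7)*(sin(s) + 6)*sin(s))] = 3*(3*cos(s) - 2/tan(s) - 42*cos(s)/sin(s)^2)/((sin(s) - 7)^2*(sin(s) + 6)^2)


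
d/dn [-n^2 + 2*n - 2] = 2 - 2*n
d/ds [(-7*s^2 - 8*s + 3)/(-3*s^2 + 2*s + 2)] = 2*(-19*s^2 - 5*s - 11)/(9*s^4 - 12*s^3 - 8*s^2 + 8*s + 4)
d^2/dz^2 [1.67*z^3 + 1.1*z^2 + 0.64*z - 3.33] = 10.02*z + 2.2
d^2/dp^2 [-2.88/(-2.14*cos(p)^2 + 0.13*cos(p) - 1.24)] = (-52.756992*(1 - cos(p)^2)^2 + 2.403648*cos(p)^3 + 4.14230400000001*cos(p)^2 - 5.271552*cos(p) + 37.5696)/(2.14*cos(p)^2 - 0.13*cos(p) + 1.24)^3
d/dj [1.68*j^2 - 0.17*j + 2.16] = 3.36*j - 0.17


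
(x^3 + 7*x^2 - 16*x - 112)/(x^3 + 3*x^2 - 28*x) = (x + 4)/x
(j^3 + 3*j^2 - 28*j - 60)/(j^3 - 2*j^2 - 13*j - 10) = (j + 6)/(j + 1)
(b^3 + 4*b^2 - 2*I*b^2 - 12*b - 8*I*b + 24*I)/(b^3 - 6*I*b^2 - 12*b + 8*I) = (b^2 + 4*b - 12)/(b^2 - 4*I*b - 4)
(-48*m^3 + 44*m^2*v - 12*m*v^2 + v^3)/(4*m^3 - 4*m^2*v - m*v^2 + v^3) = (24*m^2 - 10*m*v + v^2)/(-2*m^2 + m*v + v^2)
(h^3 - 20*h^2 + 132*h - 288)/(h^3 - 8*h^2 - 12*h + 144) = (h - 8)/(h + 4)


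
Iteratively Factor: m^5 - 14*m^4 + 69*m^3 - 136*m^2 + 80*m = (m - 4)*(m^4 - 10*m^3 + 29*m^2 - 20*m) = (m - 5)*(m - 4)*(m^3 - 5*m^2 + 4*m) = (m - 5)*(m - 4)*(m - 1)*(m^2 - 4*m) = (m - 5)*(m - 4)^2*(m - 1)*(m)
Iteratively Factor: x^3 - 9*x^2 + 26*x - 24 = (x - 3)*(x^2 - 6*x + 8) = (x - 4)*(x - 3)*(x - 2)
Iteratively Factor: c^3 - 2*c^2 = (c)*(c^2 - 2*c) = c^2*(c - 2)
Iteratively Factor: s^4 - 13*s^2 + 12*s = (s - 3)*(s^3 + 3*s^2 - 4*s) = s*(s - 3)*(s^2 + 3*s - 4) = s*(s - 3)*(s + 4)*(s - 1)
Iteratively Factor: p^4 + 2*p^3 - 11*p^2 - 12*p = (p + 4)*(p^3 - 2*p^2 - 3*p) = (p + 1)*(p + 4)*(p^2 - 3*p) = p*(p + 1)*(p + 4)*(p - 3)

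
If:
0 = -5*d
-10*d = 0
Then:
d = 0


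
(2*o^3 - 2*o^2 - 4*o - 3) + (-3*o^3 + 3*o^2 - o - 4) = -o^3 + o^2 - 5*o - 7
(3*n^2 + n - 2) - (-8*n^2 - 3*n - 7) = 11*n^2 + 4*n + 5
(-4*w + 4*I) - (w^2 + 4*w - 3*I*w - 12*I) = -w^2 - 8*w + 3*I*w + 16*I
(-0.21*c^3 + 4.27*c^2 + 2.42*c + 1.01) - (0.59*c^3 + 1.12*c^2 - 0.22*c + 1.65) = -0.8*c^3 + 3.15*c^2 + 2.64*c - 0.64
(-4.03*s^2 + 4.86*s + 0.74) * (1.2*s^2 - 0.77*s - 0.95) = -4.836*s^4 + 8.9351*s^3 + 0.974299999999999*s^2 - 5.1868*s - 0.703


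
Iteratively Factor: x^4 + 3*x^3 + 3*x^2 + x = (x + 1)*(x^3 + 2*x^2 + x) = x*(x + 1)*(x^2 + 2*x + 1) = x*(x + 1)^2*(x + 1)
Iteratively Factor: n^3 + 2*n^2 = (n + 2)*(n^2) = n*(n + 2)*(n)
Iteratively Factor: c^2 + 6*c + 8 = (c + 2)*(c + 4)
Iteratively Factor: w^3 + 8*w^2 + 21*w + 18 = (w + 3)*(w^2 + 5*w + 6) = (w + 2)*(w + 3)*(w + 3)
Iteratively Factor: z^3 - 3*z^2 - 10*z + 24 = (z - 2)*(z^2 - z - 12) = (z - 4)*(z - 2)*(z + 3)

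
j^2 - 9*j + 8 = (j - 8)*(j - 1)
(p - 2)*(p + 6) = p^2 + 4*p - 12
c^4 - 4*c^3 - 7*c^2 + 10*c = c*(c - 5)*(c - 1)*(c + 2)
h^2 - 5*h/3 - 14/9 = (h - 7/3)*(h + 2/3)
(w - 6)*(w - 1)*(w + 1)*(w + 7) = w^4 + w^3 - 43*w^2 - w + 42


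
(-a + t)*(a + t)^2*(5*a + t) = -5*a^4 - 6*a^3*t + 4*a^2*t^2 + 6*a*t^3 + t^4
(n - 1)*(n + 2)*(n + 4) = n^3 + 5*n^2 + 2*n - 8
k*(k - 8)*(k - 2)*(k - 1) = k^4 - 11*k^3 + 26*k^2 - 16*k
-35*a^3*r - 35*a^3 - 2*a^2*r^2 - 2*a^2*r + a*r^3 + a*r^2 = (-7*a + r)*(5*a + r)*(a*r + a)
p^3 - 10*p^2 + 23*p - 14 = (p - 7)*(p - 2)*(p - 1)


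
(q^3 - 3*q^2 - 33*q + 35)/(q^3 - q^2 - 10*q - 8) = (-q^3 + 3*q^2 + 33*q - 35)/(-q^3 + q^2 + 10*q + 8)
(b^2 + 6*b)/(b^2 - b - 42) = b/(b - 7)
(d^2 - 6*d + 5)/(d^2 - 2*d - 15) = (d - 1)/(d + 3)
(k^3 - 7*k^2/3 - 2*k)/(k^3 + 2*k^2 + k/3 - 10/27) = 9*k*(k - 3)/(9*k^2 + 12*k - 5)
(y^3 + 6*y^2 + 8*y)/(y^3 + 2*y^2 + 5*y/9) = 9*(y^2 + 6*y + 8)/(9*y^2 + 18*y + 5)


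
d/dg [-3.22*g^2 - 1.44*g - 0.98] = -6.44*g - 1.44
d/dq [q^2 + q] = 2*q + 1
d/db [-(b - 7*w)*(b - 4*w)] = -2*b + 11*w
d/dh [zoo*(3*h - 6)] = zoo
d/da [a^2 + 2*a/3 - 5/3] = 2*a + 2/3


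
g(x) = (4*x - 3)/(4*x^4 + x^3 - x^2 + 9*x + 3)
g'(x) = (4*x - 3)*(-16*x^3 - 3*x^2 + 2*x - 9)/(4*x^4 + x^3 - x^2 + 9*x + 3)^2 + 4/(4*x^4 + x^3 - x^2 + 9*x + 3) = (16*x^4 + 4*x^3 - 4*x^2 + 36*x - (4*x - 3)*(16*x^3 + 3*x^2 - 2*x + 9) + 12)/(4*x^4 + x^3 - x^2 + 9*x + 3)^2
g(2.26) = 0.05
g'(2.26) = -0.04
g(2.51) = 0.04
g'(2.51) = -0.03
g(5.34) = 0.01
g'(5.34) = -0.00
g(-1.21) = 3.07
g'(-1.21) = -16.66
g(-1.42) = -5.41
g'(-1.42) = -91.74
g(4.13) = 0.01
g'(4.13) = -0.01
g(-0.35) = 17.23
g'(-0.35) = 617.41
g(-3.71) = -0.03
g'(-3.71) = -0.02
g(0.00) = -1.00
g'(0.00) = 4.33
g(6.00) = 0.00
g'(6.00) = 0.00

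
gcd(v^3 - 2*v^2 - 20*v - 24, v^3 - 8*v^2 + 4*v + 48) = v^2 - 4*v - 12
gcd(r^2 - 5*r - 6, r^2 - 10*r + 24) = r - 6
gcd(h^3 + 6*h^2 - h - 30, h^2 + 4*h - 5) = h + 5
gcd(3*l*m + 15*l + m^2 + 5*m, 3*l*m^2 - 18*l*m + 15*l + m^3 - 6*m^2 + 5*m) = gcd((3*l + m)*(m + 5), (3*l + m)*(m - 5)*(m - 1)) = 3*l + m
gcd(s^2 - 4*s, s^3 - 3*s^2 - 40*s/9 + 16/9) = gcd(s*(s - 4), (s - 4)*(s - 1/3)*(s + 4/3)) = s - 4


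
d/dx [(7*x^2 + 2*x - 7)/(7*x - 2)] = (49*x^2 - 28*x + 45)/(49*x^2 - 28*x + 4)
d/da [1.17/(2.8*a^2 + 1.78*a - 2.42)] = (-6.552*a - 2.0826)/(2.8*a^2 + 1.78*a - 2.42)^2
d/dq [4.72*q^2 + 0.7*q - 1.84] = 9.44*q + 0.7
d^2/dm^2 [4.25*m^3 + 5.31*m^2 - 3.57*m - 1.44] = 25.5*m + 10.62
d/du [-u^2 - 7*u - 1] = -2*u - 7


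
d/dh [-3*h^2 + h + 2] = 1 - 6*h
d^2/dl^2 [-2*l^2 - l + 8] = -4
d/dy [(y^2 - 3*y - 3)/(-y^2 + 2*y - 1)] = (-y - 9)/(y^3 - 3*y^2 + 3*y - 1)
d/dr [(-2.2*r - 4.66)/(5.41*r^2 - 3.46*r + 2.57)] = (11.902*r^2 + 50.4212*r - 21.7776)/(29.2681*r^4 - 37.4372*r^3 + 39.779*r^2 - 17.7844*r + 6.6049)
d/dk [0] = 0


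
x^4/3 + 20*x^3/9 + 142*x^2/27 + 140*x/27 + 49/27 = (x/3 + 1/3)*(x + 1)*(x + 7/3)^2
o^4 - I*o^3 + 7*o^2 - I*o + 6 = (o - 3*I)*(o - I)*(o + I)*(o + 2*I)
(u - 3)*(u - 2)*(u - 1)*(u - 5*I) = u^4 - 6*u^3 - 5*I*u^3 + 11*u^2 + 30*I*u^2 - 6*u - 55*I*u + 30*I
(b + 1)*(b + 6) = b^2 + 7*b + 6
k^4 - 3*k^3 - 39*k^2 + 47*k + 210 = (k - 7)*(k - 3)*(k + 2)*(k + 5)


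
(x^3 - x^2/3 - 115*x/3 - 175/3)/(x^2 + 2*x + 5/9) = 3*(x^2 - 2*x - 35)/(3*x + 1)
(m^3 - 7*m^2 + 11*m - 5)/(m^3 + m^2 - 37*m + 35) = (m - 1)/(m + 7)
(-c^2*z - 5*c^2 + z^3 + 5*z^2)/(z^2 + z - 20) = (-c^2 + z^2)/(z - 4)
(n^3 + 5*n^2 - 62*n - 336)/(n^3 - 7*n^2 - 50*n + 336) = (n + 6)/(n - 6)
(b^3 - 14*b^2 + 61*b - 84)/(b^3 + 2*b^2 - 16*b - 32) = (b^2 - 10*b + 21)/(b^2 + 6*b + 8)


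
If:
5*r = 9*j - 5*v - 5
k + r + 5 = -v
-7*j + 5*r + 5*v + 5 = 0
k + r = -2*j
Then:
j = 0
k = -4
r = 4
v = -5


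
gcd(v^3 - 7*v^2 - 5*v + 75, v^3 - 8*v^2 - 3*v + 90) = v^2 - 2*v - 15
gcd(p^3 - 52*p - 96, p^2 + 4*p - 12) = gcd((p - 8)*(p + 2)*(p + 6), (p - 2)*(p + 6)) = p + 6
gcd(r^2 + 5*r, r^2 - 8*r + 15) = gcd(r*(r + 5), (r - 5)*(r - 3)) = 1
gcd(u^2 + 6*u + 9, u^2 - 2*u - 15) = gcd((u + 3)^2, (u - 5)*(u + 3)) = u + 3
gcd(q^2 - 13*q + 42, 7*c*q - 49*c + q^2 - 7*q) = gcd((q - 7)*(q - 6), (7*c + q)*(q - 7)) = q - 7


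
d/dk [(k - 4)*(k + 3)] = 2*k - 1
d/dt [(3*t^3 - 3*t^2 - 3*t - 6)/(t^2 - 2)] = 3*(t^4 - 5*t^2 + 8*t + 2)/(t^4 - 4*t^2 + 4)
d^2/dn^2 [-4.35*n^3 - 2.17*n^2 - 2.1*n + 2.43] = -26.1*n - 4.34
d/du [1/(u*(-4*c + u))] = (u*(-4*c + u) + (4*c - u)^2)/(u^2*(4*c - u)^3)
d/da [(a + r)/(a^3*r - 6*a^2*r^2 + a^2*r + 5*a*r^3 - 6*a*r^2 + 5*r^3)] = (a^3 - 6*a^2*r + a^2 + 5*a*r^2 - 6*a*r + 5*r^2 - (a + r)*(3*a^2 - 12*a*r + 2*a + 5*r^2 - 6*r))/(r*(a^3 - 6*a^2*r + a^2 + 5*a*r^2 - 6*a*r + 5*r^2)^2)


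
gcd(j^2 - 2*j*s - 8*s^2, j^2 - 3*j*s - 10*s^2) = j + 2*s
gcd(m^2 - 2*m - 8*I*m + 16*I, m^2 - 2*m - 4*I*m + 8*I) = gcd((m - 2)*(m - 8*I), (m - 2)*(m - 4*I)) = m - 2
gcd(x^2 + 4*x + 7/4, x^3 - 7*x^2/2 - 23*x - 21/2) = x + 1/2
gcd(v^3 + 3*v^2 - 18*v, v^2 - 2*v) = v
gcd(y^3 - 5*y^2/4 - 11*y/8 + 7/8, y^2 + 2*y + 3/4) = 1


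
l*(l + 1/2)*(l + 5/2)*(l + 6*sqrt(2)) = l^4 + 3*l^3 + 6*sqrt(2)*l^3 + 5*l^2/4 + 18*sqrt(2)*l^2 + 15*sqrt(2)*l/2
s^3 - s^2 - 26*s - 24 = (s - 6)*(s + 1)*(s + 4)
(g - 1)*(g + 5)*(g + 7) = g^3 + 11*g^2 + 23*g - 35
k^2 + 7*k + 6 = (k + 1)*(k + 6)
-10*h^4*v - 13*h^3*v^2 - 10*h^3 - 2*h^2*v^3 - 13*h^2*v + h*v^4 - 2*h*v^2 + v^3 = (-5*h + v)*(h + v)*(2*h + v)*(h*v + 1)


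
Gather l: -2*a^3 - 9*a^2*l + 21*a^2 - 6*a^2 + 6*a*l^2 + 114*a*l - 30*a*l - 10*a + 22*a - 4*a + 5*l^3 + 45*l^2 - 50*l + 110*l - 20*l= -2*a^3 + 15*a^2 + 8*a + 5*l^3 + l^2*(6*a + 45) + l*(-9*a^2 + 84*a + 40)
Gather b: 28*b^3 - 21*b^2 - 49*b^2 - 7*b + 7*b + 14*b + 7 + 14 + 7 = 28*b^3 - 70*b^2 + 14*b + 28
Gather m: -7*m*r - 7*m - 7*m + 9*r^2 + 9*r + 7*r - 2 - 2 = m*(-7*r - 14) + 9*r^2 + 16*r - 4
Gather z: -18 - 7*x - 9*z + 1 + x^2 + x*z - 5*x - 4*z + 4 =x^2 - 12*x + z*(x - 13) - 13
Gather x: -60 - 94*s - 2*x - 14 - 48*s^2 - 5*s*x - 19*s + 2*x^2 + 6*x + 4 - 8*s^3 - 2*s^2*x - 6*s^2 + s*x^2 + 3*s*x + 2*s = -8*s^3 - 54*s^2 - 111*s + x^2*(s + 2) + x*(-2*s^2 - 2*s + 4) - 70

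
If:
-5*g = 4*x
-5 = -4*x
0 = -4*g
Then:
No Solution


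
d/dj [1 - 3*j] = -3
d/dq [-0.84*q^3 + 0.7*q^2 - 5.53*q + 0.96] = -2.52*q^2 + 1.4*q - 5.53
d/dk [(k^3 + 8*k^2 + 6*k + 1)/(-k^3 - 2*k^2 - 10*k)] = (6*k^4 - 8*k^3 - 65*k^2 + 4*k + 10)/(k^2*(k^4 + 4*k^3 + 24*k^2 + 40*k + 100))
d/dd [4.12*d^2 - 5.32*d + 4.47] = 8.24*d - 5.32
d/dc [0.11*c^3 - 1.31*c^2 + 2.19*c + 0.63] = 0.33*c^2 - 2.62*c + 2.19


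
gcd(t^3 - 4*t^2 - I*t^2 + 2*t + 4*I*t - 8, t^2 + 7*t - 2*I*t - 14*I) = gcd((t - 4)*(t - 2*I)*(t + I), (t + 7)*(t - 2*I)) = t - 2*I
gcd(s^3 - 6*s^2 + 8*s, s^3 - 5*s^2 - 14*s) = s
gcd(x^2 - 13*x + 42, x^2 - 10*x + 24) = x - 6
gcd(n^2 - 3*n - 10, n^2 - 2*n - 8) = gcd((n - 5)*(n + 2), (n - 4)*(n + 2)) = n + 2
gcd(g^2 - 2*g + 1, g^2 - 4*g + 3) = g - 1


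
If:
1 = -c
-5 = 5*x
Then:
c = -1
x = -1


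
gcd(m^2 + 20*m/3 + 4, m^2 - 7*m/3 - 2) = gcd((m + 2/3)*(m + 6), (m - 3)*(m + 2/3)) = m + 2/3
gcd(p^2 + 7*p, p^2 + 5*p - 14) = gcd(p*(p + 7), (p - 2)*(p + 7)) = p + 7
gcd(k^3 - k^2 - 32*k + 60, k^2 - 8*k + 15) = k - 5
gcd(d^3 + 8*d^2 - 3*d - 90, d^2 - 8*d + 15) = d - 3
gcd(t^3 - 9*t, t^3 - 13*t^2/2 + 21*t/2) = t^2 - 3*t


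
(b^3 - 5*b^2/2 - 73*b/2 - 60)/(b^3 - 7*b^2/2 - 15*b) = (b^2 - 5*b - 24)/(b*(b - 6))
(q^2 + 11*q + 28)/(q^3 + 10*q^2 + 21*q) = (q + 4)/(q*(q + 3))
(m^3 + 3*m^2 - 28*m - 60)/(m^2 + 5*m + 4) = (m^3 + 3*m^2 - 28*m - 60)/(m^2 + 5*m + 4)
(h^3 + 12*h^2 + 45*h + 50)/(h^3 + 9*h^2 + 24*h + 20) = (h + 5)/(h + 2)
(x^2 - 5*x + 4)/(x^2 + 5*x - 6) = (x - 4)/(x + 6)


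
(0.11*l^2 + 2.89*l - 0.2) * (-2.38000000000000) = -0.2618*l^2 - 6.8782*l + 0.476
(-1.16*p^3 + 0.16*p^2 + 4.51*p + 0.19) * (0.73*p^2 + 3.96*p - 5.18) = -0.8468*p^5 - 4.4768*p^4 + 9.9347*p^3 + 17.1695*p^2 - 22.6094*p - 0.9842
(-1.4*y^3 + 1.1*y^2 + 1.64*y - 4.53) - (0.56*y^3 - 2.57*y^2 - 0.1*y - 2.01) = -1.96*y^3 + 3.67*y^2 + 1.74*y - 2.52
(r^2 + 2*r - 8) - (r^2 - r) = 3*r - 8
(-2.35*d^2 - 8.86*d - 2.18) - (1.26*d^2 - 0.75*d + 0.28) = -3.61*d^2 - 8.11*d - 2.46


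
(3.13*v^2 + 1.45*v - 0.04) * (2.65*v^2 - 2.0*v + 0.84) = 8.2945*v^4 - 2.4175*v^3 - 0.3768*v^2 + 1.298*v - 0.0336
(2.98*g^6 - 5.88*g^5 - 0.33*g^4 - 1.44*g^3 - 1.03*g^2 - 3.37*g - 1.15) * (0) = 0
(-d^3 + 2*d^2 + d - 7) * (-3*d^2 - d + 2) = 3*d^5 - 5*d^4 - 7*d^3 + 24*d^2 + 9*d - 14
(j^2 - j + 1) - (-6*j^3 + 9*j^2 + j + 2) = 6*j^3 - 8*j^2 - 2*j - 1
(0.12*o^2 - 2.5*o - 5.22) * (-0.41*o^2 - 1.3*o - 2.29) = -0.0492*o^4 + 0.869*o^3 + 5.1154*o^2 + 12.511*o + 11.9538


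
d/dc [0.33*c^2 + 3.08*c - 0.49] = 0.66*c + 3.08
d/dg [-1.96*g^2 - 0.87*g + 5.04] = -3.92*g - 0.87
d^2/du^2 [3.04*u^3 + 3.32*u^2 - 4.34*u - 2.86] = 18.24*u + 6.64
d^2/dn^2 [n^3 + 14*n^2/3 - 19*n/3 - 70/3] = 6*n + 28/3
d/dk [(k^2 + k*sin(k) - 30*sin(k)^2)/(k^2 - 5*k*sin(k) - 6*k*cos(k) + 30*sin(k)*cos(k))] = 6*(sqrt(2)*k*cos(k + pi/4) - sqrt(2)*sin(k + pi/4) - 6)/(k - 6*cos(k))^2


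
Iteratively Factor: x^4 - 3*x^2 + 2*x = (x + 2)*(x^3 - 2*x^2 + x) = x*(x + 2)*(x^2 - 2*x + 1) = x*(x - 1)*(x + 2)*(x - 1)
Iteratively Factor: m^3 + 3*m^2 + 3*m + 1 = (m + 1)*(m^2 + 2*m + 1) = (m + 1)^2*(m + 1)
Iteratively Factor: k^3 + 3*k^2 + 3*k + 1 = (k + 1)*(k^2 + 2*k + 1) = (k + 1)^2*(k + 1)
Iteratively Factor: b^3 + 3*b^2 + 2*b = (b + 1)*(b^2 + 2*b) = b*(b + 1)*(b + 2)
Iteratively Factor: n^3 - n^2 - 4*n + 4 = (n - 1)*(n^2 - 4) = (n - 2)*(n - 1)*(n + 2)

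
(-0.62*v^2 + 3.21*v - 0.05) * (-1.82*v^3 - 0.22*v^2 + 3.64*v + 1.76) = 1.1284*v^5 - 5.7058*v^4 - 2.872*v^3 + 10.6042*v^2 + 5.4676*v - 0.088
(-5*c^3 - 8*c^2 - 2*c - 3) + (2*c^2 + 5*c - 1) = -5*c^3 - 6*c^2 + 3*c - 4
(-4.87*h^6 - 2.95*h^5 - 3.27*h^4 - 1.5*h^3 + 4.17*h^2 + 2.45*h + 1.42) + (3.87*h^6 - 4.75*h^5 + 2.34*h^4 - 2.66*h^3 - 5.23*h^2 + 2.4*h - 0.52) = -1.0*h^6 - 7.7*h^5 - 0.93*h^4 - 4.16*h^3 - 1.06*h^2 + 4.85*h + 0.9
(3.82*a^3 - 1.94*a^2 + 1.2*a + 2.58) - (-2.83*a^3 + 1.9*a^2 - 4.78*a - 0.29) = 6.65*a^3 - 3.84*a^2 + 5.98*a + 2.87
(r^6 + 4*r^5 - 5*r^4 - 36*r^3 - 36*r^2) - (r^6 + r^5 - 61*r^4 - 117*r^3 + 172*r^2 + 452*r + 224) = 3*r^5 + 56*r^4 + 81*r^3 - 208*r^2 - 452*r - 224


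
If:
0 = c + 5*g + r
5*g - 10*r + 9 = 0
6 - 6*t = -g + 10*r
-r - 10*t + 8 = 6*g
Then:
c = 1992/5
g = -363/5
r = -177/5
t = 479/10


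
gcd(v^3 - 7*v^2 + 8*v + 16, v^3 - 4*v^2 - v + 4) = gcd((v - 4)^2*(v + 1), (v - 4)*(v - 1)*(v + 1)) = v^2 - 3*v - 4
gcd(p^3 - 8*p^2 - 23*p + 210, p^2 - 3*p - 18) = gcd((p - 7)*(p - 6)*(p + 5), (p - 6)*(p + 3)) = p - 6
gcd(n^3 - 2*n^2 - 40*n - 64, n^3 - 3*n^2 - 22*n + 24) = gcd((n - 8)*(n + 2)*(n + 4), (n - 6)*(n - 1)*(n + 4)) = n + 4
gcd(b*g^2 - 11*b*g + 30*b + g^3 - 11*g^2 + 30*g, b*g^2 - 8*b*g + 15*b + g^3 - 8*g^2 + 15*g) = b*g - 5*b + g^2 - 5*g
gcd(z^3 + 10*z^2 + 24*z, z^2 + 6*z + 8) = z + 4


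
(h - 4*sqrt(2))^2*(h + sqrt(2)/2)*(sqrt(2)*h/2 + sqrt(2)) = sqrt(2)*h^4/2 - 15*h^3/2 + sqrt(2)*h^3 - 15*h^2 + 12*sqrt(2)*h^2 + 16*h + 24*sqrt(2)*h + 32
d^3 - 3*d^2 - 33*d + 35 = (d - 7)*(d - 1)*(d + 5)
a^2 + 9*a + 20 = (a + 4)*(a + 5)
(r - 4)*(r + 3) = r^2 - r - 12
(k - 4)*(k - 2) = k^2 - 6*k + 8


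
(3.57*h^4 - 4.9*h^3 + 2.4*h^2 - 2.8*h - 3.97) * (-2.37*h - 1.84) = -8.4609*h^5 + 5.0442*h^4 + 3.328*h^3 + 2.22*h^2 + 14.5609*h + 7.3048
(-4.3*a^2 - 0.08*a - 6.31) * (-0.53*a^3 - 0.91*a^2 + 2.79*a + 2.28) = 2.279*a^5 + 3.9554*a^4 - 8.5799*a^3 - 4.2851*a^2 - 17.7873*a - 14.3868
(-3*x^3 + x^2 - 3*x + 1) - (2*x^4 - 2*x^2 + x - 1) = -2*x^4 - 3*x^3 + 3*x^2 - 4*x + 2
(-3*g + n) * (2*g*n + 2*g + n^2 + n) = -6*g^2*n - 6*g^2 - g*n^2 - g*n + n^3 + n^2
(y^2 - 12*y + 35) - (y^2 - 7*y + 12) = 23 - 5*y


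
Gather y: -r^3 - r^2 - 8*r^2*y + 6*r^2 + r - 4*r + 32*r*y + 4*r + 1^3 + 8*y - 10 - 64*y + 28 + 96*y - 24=-r^3 + 5*r^2 + r + y*(-8*r^2 + 32*r + 40) - 5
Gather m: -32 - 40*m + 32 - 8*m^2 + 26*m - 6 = -8*m^2 - 14*m - 6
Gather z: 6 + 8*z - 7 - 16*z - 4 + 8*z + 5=0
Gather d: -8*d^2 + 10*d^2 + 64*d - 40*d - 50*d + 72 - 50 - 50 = 2*d^2 - 26*d - 28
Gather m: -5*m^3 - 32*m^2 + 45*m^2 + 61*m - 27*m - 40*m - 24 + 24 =-5*m^3 + 13*m^2 - 6*m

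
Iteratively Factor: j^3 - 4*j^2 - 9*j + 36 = (j + 3)*(j^2 - 7*j + 12) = (j - 4)*(j + 3)*(j - 3)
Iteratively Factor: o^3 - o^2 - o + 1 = (o - 1)*(o^2 - 1) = (o - 1)^2*(o + 1)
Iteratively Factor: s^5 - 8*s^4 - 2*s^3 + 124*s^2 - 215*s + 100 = (s - 1)*(s^4 - 7*s^3 - 9*s^2 + 115*s - 100) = (s - 5)*(s - 1)*(s^3 - 2*s^2 - 19*s + 20) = (s - 5)^2*(s - 1)*(s^2 + 3*s - 4) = (s - 5)^2*(s - 1)*(s + 4)*(s - 1)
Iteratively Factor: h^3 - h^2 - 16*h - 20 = (h + 2)*(h^2 - 3*h - 10) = (h - 5)*(h + 2)*(h + 2)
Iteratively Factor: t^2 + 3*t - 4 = (t + 4)*(t - 1)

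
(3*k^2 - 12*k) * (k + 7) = 3*k^3 + 9*k^2 - 84*k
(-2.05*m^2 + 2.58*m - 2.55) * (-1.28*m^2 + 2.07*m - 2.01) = 2.624*m^4 - 7.5459*m^3 + 12.7251*m^2 - 10.4643*m + 5.1255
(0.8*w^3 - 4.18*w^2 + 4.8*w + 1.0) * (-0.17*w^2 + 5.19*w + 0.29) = -0.136*w^5 + 4.8626*w^4 - 22.2782*w^3 + 23.5298*w^2 + 6.582*w + 0.29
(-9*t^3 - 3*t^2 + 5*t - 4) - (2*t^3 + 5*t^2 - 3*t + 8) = -11*t^3 - 8*t^2 + 8*t - 12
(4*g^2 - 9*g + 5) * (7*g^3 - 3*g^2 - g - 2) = 28*g^5 - 75*g^4 + 58*g^3 - 14*g^2 + 13*g - 10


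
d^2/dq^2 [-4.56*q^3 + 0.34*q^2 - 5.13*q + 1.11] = 0.68 - 27.36*q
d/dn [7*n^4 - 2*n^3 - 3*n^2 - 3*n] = 28*n^3 - 6*n^2 - 6*n - 3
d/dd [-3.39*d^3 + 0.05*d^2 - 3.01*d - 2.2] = -10.17*d^2 + 0.1*d - 3.01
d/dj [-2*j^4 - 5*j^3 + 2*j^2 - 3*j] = -8*j^3 - 15*j^2 + 4*j - 3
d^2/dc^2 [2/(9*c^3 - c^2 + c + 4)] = 4*((1 - 27*c)*(9*c^3 - c^2 + c + 4) + (27*c^2 - 2*c + 1)^2)/(9*c^3 - c^2 + c + 4)^3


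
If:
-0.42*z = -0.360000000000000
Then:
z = 0.86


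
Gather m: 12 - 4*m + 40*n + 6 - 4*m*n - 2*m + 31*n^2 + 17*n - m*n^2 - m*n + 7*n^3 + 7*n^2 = m*(-n^2 - 5*n - 6) + 7*n^3 + 38*n^2 + 57*n + 18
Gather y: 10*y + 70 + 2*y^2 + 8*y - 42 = 2*y^2 + 18*y + 28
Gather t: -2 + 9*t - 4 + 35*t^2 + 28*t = 35*t^2 + 37*t - 6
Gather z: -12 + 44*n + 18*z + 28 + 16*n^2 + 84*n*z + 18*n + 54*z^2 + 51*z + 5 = 16*n^2 + 62*n + 54*z^2 + z*(84*n + 69) + 21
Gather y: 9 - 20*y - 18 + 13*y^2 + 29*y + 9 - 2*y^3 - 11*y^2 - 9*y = -2*y^3 + 2*y^2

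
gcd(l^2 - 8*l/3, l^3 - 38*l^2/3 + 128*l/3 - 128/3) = l - 8/3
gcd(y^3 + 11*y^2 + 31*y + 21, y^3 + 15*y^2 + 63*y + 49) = y^2 + 8*y + 7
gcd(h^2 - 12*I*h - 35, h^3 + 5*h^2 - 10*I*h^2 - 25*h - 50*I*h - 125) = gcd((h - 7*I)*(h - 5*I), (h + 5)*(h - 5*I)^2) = h - 5*I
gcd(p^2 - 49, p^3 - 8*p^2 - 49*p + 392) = p^2 - 49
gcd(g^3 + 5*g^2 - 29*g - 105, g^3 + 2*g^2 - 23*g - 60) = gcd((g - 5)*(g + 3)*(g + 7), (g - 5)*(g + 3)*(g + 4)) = g^2 - 2*g - 15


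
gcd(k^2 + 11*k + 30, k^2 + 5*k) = k + 5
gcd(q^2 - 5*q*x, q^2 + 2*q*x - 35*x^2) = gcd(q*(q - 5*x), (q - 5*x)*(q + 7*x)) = -q + 5*x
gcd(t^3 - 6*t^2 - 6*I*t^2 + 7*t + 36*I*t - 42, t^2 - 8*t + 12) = t - 6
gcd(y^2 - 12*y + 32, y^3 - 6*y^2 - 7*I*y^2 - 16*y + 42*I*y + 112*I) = y - 8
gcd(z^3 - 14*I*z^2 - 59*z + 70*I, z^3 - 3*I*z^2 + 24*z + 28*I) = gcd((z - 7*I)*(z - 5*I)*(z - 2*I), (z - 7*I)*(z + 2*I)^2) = z - 7*I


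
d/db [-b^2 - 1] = -2*b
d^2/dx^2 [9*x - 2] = 0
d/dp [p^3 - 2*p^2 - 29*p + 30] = 3*p^2 - 4*p - 29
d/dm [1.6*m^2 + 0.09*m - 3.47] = 3.2*m + 0.09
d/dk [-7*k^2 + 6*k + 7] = 6 - 14*k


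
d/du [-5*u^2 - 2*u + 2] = -10*u - 2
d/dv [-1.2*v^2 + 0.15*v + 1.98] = 0.15 - 2.4*v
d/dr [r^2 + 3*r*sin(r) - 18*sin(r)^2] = 3*r*cos(r) + 2*r + 3*sin(r) - 18*sin(2*r)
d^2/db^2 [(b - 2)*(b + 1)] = 2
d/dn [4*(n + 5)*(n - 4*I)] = 8*n + 20 - 16*I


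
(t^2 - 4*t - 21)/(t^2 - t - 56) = (-t^2 + 4*t + 21)/(-t^2 + t + 56)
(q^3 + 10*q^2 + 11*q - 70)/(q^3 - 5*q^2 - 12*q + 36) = (q^2 + 12*q + 35)/(q^2 - 3*q - 18)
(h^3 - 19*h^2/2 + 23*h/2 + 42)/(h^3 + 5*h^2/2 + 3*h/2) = (h^2 - 11*h + 28)/(h*(h + 1))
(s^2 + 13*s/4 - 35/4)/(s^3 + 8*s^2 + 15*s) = (s - 7/4)/(s*(s + 3))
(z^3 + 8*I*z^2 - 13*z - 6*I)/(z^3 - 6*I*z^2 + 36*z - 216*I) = (z^2 + 2*I*z - 1)/(z^2 - 12*I*z - 36)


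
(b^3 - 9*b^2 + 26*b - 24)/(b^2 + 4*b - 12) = (b^2 - 7*b + 12)/(b + 6)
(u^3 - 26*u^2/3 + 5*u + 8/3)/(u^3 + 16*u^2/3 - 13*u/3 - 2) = (u - 8)/(u + 6)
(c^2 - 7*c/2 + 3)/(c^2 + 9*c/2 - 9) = (c - 2)/(c + 6)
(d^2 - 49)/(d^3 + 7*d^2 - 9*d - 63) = (d - 7)/(d^2 - 9)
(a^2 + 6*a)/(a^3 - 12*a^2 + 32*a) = (a + 6)/(a^2 - 12*a + 32)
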